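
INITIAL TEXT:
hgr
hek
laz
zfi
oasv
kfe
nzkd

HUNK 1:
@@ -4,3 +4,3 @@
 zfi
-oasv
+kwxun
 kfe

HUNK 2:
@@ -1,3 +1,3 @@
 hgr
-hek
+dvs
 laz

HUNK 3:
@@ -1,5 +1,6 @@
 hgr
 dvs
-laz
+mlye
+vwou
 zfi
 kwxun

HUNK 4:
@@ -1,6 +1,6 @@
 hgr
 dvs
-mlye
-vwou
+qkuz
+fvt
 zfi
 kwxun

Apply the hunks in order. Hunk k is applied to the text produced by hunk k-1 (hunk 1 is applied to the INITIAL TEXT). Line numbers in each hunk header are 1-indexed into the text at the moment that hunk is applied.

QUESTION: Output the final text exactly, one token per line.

Hunk 1: at line 4 remove [oasv] add [kwxun] -> 7 lines: hgr hek laz zfi kwxun kfe nzkd
Hunk 2: at line 1 remove [hek] add [dvs] -> 7 lines: hgr dvs laz zfi kwxun kfe nzkd
Hunk 3: at line 1 remove [laz] add [mlye,vwou] -> 8 lines: hgr dvs mlye vwou zfi kwxun kfe nzkd
Hunk 4: at line 1 remove [mlye,vwou] add [qkuz,fvt] -> 8 lines: hgr dvs qkuz fvt zfi kwxun kfe nzkd

Answer: hgr
dvs
qkuz
fvt
zfi
kwxun
kfe
nzkd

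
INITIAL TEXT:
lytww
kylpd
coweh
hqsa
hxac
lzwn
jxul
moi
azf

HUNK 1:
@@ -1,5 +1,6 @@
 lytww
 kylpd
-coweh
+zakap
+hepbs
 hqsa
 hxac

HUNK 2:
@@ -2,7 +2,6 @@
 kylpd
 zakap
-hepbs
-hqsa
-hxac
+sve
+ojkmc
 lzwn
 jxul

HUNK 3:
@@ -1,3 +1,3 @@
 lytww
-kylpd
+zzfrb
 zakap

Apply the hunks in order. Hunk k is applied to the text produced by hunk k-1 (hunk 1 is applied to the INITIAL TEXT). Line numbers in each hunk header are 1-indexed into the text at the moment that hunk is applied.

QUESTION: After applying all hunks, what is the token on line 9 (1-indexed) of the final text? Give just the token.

Answer: azf

Derivation:
Hunk 1: at line 1 remove [coweh] add [zakap,hepbs] -> 10 lines: lytww kylpd zakap hepbs hqsa hxac lzwn jxul moi azf
Hunk 2: at line 2 remove [hepbs,hqsa,hxac] add [sve,ojkmc] -> 9 lines: lytww kylpd zakap sve ojkmc lzwn jxul moi azf
Hunk 3: at line 1 remove [kylpd] add [zzfrb] -> 9 lines: lytww zzfrb zakap sve ojkmc lzwn jxul moi azf
Final line 9: azf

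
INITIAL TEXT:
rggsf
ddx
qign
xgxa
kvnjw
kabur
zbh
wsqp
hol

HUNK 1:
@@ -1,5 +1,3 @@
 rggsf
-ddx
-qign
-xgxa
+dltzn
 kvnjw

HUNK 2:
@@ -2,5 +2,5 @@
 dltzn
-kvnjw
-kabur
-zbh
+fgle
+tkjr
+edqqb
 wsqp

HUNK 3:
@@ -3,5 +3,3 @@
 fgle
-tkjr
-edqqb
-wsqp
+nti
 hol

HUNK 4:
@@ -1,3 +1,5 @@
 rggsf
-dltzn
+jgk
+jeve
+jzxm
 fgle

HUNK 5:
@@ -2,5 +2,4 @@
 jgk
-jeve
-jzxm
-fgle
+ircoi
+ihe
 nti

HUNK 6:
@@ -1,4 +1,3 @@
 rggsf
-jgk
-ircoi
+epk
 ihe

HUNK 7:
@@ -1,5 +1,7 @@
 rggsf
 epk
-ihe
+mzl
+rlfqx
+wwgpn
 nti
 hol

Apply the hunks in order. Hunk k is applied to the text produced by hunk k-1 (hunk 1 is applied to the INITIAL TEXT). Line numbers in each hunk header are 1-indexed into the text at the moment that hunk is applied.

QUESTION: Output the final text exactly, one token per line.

Answer: rggsf
epk
mzl
rlfqx
wwgpn
nti
hol

Derivation:
Hunk 1: at line 1 remove [ddx,qign,xgxa] add [dltzn] -> 7 lines: rggsf dltzn kvnjw kabur zbh wsqp hol
Hunk 2: at line 2 remove [kvnjw,kabur,zbh] add [fgle,tkjr,edqqb] -> 7 lines: rggsf dltzn fgle tkjr edqqb wsqp hol
Hunk 3: at line 3 remove [tkjr,edqqb,wsqp] add [nti] -> 5 lines: rggsf dltzn fgle nti hol
Hunk 4: at line 1 remove [dltzn] add [jgk,jeve,jzxm] -> 7 lines: rggsf jgk jeve jzxm fgle nti hol
Hunk 5: at line 2 remove [jeve,jzxm,fgle] add [ircoi,ihe] -> 6 lines: rggsf jgk ircoi ihe nti hol
Hunk 6: at line 1 remove [jgk,ircoi] add [epk] -> 5 lines: rggsf epk ihe nti hol
Hunk 7: at line 1 remove [ihe] add [mzl,rlfqx,wwgpn] -> 7 lines: rggsf epk mzl rlfqx wwgpn nti hol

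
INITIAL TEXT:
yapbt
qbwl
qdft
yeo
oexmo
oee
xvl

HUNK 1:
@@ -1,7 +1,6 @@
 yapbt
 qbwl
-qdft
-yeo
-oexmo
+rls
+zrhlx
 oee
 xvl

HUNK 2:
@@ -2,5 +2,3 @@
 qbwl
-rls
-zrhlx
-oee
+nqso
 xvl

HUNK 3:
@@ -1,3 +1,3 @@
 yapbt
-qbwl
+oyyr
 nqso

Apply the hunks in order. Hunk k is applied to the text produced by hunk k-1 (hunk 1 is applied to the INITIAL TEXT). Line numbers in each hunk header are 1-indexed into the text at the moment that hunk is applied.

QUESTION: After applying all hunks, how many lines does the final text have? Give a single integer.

Answer: 4

Derivation:
Hunk 1: at line 1 remove [qdft,yeo,oexmo] add [rls,zrhlx] -> 6 lines: yapbt qbwl rls zrhlx oee xvl
Hunk 2: at line 2 remove [rls,zrhlx,oee] add [nqso] -> 4 lines: yapbt qbwl nqso xvl
Hunk 3: at line 1 remove [qbwl] add [oyyr] -> 4 lines: yapbt oyyr nqso xvl
Final line count: 4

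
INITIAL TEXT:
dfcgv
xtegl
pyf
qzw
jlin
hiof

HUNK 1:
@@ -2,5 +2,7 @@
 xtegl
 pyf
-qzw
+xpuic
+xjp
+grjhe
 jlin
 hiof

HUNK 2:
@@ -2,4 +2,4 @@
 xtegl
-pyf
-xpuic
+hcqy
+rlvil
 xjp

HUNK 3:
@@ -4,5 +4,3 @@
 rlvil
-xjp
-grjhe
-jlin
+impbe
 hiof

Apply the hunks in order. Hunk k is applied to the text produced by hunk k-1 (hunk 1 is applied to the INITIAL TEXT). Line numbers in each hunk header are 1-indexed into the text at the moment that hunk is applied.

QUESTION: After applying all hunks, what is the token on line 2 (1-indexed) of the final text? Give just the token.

Hunk 1: at line 2 remove [qzw] add [xpuic,xjp,grjhe] -> 8 lines: dfcgv xtegl pyf xpuic xjp grjhe jlin hiof
Hunk 2: at line 2 remove [pyf,xpuic] add [hcqy,rlvil] -> 8 lines: dfcgv xtegl hcqy rlvil xjp grjhe jlin hiof
Hunk 3: at line 4 remove [xjp,grjhe,jlin] add [impbe] -> 6 lines: dfcgv xtegl hcqy rlvil impbe hiof
Final line 2: xtegl

Answer: xtegl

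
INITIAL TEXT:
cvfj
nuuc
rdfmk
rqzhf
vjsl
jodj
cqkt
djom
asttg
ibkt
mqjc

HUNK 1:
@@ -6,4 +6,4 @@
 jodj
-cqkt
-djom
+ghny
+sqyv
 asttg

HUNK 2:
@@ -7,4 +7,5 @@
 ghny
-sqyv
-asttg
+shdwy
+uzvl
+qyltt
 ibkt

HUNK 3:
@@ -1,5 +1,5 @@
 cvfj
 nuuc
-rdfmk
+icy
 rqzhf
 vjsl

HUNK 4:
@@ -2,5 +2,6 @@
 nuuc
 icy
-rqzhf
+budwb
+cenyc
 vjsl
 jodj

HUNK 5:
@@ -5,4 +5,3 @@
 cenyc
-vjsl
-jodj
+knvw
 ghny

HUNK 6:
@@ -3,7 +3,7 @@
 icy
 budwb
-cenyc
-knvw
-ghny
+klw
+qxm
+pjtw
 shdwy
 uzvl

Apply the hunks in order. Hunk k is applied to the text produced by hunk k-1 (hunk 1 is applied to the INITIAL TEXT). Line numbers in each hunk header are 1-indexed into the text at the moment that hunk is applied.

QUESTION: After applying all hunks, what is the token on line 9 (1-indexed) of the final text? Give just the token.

Answer: uzvl

Derivation:
Hunk 1: at line 6 remove [cqkt,djom] add [ghny,sqyv] -> 11 lines: cvfj nuuc rdfmk rqzhf vjsl jodj ghny sqyv asttg ibkt mqjc
Hunk 2: at line 7 remove [sqyv,asttg] add [shdwy,uzvl,qyltt] -> 12 lines: cvfj nuuc rdfmk rqzhf vjsl jodj ghny shdwy uzvl qyltt ibkt mqjc
Hunk 3: at line 1 remove [rdfmk] add [icy] -> 12 lines: cvfj nuuc icy rqzhf vjsl jodj ghny shdwy uzvl qyltt ibkt mqjc
Hunk 4: at line 2 remove [rqzhf] add [budwb,cenyc] -> 13 lines: cvfj nuuc icy budwb cenyc vjsl jodj ghny shdwy uzvl qyltt ibkt mqjc
Hunk 5: at line 5 remove [vjsl,jodj] add [knvw] -> 12 lines: cvfj nuuc icy budwb cenyc knvw ghny shdwy uzvl qyltt ibkt mqjc
Hunk 6: at line 3 remove [cenyc,knvw,ghny] add [klw,qxm,pjtw] -> 12 lines: cvfj nuuc icy budwb klw qxm pjtw shdwy uzvl qyltt ibkt mqjc
Final line 9: uzvl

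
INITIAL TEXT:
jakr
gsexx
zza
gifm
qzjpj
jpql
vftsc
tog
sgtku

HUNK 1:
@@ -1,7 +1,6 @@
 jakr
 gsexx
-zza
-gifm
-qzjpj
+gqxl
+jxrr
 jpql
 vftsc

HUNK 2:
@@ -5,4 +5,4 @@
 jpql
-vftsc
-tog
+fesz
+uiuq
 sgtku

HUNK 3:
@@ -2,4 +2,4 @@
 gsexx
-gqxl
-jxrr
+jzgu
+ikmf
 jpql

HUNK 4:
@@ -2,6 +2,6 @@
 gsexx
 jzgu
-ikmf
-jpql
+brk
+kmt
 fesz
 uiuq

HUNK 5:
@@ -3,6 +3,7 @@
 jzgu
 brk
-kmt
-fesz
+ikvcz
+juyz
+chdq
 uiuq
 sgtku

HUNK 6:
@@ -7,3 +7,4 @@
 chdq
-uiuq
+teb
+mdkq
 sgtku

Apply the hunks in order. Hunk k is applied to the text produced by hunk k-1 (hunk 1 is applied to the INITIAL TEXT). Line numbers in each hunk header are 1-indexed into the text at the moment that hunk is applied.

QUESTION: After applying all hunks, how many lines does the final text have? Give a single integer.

Answer: 10

Derivation:
Hunk 1: at line 1 remove [zza,gifm,qzjpj] add [gqxl,jxrr] -> 8 lines: jakr gsexx gqxl jxrr jpql vftsc tog sgtku
Hunk 2: at line 5 remove [vftsc,tog] add [fesz,uiuq] -> 8 lines: jakr gsexx gqxl jxrr jpql fesz uiuq sgtku
Hunk 3: at line 2 remove [gqxl,jxrr] add [jzgu,ikmf] -> 8 lines: jakr gsexx jzgu ikmf jpql fesz uiuq sgtku
Hunk 4: at line 2 remove [ikmf,jpql] add [brk,kmt] -> 8 lines: jakr gsexx jzgu brk kmt fesz uiuq sgtku
Hunk 5: at line 3 remove [kmt,fesz] add [ikvcz,juyz,chdq] -> 9 lines: jakr gsexx jzgu brk ikvcz juyz chdq uiuq sgtku
Hunk 6: at line 7 remove [uiuq] add [teb,mdkq] -> 10 lines: jakr gsexx jzgu brk ikvcz juyz chdq teb mdkq sgtku
Final line count: 10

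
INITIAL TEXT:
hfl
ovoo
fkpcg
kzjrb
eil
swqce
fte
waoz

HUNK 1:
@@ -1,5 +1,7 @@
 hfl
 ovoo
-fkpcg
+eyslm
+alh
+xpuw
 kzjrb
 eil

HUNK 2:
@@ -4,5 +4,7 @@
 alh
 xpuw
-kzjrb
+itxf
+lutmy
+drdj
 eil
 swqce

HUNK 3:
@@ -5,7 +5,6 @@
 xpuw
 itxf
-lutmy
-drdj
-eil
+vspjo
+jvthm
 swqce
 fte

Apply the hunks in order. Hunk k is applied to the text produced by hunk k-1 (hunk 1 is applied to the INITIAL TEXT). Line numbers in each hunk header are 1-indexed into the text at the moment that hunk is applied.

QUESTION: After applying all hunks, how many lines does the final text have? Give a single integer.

Answer: 11

Derivation:
Hunk 1: at line 1 remove [fkpcg] add [eyslm,alh,xpuw] -> 10 lines: hfl ovoo eyslm alh xpuw kzjrb eil swqce fte waoz
Hunk 2: at line 4 remove [kzjrb] add [itxf,lutmy,drdj] -> 12 lines: hfl ovoo eyslm alh xpuw itxf lutmy drdj eil swqce fte waoz
Hunk 3: at line 5 remove [lutmy,drdj,eil] add [vspjo,jvthm] -> 11 lines: hfl ovoo eyslm alh xpuw itxf vspjo jvthm swqce fte waoz
Final line count: 11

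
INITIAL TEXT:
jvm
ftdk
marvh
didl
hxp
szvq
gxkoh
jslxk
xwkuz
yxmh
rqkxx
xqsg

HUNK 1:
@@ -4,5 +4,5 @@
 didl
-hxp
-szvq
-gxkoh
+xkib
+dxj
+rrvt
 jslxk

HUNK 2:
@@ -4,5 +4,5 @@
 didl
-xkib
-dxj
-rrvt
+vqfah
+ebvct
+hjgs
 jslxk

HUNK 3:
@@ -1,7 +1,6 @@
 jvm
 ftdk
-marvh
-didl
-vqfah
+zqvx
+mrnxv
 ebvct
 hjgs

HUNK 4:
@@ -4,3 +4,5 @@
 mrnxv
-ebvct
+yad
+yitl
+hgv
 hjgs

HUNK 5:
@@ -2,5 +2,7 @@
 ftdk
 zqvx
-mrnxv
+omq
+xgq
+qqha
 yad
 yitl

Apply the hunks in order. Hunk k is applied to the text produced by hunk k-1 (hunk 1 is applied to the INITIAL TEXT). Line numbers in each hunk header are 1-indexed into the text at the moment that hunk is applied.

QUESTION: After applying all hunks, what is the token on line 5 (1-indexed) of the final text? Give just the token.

Hunk 1: at line 4 remove [hxp,szvq,gxkoh] add [xkib,dxj,rrvt] -> 12 lines: jvm ftdk marvh didl xkib dxj rrvt jslxk xwkuz yxmh rqkxx xqsg
Hunk 2: at line 4 remove [xkib,dxj,rrvt] add [vqfah,ebvct,hjgs] -> 12 lines: jvm ftdk marvh didl vqfah ebvct hjgs jslxk xwkuz yxmh rqkxx xqsg
Hunk 3: at line 1 remove [marvh,didl,vqfah] add [zqvx,mrnxv] -> 11 lines: jvm ftdk zqvx mrnxv ebvct hjgs jslxk xwkuz yxmh rqkxx xqsg
Hunk 4: at line 4 remove [ebvct] add [yad,yitl,hgv] -> 13 lines: jvm ftdk zqvx mrnxv yad yitl hgv hjgs jslxk xwkuz yxmh rqkxx xqsg
Hunk 5: at line 2 remove [mrnxv] add [omq,xgq,qqha] -> 15 lines: jvm ftdk zqvx omq xgq qqha yad yitl hgv hjgs jslxk xwkuz yxmh rqkxx xqsg
Final line 5: xgq

Answer: xgq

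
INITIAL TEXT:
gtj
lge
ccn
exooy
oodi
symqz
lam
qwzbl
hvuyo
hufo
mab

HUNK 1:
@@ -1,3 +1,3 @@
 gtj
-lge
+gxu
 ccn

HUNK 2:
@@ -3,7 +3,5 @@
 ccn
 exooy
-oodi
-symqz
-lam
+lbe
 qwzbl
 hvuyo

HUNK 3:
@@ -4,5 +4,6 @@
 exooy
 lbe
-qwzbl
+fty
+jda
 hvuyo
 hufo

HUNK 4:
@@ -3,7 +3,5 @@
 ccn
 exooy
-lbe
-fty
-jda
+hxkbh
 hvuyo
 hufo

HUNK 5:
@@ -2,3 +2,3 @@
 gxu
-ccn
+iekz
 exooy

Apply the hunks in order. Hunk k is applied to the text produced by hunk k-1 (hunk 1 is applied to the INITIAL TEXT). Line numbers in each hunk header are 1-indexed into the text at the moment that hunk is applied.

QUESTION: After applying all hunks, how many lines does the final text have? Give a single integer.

Answer: 8

Derivation:
Hunk 1: at line 1 remove [lge] add [gxu] -> 11 lines: gtj gxu ccn exooy oodi symqz lam qwzbl hvuyo hufo mab
Hunk 2: at line 3 remove [oodi,symqz,lam] add [lbe] -> 9 lines: gtj gxu ccn exooy lbe qwzbl hvuyo hufo mab
Hunk 3: at line 4 remove [qwzbl] add [fty,jda] -> 10 lines: gtj gxu ccn exooy lbe fty jda hvuyo hufo mab
Hunk 4: at line 3 remove [lbe,fty,jda] add [hxkbh] -> 8 lines: gtj gxu ccn exooy hxkbh hvuyo hufo mab
Hunk 5: at line 2 remove [ccn] add [iekz] -> 8 lines: gtj gxu iekz exooy hxkbh hvuyo hufo mab
Final line count: 8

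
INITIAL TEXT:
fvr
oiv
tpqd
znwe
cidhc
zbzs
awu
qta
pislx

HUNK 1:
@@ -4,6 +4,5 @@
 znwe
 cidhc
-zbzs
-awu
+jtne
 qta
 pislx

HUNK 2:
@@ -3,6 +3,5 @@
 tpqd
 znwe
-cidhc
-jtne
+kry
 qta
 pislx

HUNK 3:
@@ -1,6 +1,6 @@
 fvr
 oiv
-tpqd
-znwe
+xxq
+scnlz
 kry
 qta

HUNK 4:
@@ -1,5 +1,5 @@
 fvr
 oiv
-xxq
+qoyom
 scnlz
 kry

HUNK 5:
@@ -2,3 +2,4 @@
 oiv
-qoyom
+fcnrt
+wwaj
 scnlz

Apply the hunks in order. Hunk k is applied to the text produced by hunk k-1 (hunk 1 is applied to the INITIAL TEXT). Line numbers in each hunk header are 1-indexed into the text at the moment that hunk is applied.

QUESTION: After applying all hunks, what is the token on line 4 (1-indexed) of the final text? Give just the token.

Answer: wwaj

Derivation:
Hunk 1: at line 4 remove [zbzs,awu] add [jtne] -> 8 lines: fvr oiv tpqd znwe cidhc jtne qta pislx
Hunk 2: at line 3 remove [cidhc,jtne] add [kry] -> 7 lines: fvr oiv tpqd znwe kry qta pislx
Hunk 3: at line 1 remove [tpqd,znwe] add [xxq,scnlz] -> 7 lines: fvr oiv xxq scnlz kry qta pislx
Hunk 4: at line 1 remove [xxq] add [qoyom] -> 7 lines: fvr oiv qoyom scnlz kry qta pislx
Hunk 5: at line 2 remove [qoyom] add [fcnrt,wwaj] -> 8 lines: fvr oiv fcnrt wwaj scnlz kry qta pislx
Final line 4: wwaj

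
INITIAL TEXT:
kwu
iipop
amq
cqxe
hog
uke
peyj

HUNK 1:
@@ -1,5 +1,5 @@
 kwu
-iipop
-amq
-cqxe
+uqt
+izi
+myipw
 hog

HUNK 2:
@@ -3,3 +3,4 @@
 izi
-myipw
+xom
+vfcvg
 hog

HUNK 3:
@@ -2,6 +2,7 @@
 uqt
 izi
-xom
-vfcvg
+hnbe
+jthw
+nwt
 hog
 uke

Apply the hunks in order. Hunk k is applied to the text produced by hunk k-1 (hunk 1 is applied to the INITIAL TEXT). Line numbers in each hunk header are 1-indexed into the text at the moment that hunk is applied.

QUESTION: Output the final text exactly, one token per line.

Hunk 1: at line 1 remove [iipop,amq,cqxe] add [uqt,izi,myipw] -> 7 lines: kwu uqt izi myipw hog uke peyj
Hunk 2: at line 3 remove [myipw] add [xom,vfcvg] -> 8 lines: kwu uqt izi xom vfcvg hog uke peyj
Hunk 3: at line 2 remove [xom,vfcvg] add [hnbe,jthw,nwt] -> 9 lines: kwu uqt izi hnbe jthw nwt hog uke peyj

Answer: kwu
uqt
izi
hnbe
jthw
nwt
hog
uke
peyj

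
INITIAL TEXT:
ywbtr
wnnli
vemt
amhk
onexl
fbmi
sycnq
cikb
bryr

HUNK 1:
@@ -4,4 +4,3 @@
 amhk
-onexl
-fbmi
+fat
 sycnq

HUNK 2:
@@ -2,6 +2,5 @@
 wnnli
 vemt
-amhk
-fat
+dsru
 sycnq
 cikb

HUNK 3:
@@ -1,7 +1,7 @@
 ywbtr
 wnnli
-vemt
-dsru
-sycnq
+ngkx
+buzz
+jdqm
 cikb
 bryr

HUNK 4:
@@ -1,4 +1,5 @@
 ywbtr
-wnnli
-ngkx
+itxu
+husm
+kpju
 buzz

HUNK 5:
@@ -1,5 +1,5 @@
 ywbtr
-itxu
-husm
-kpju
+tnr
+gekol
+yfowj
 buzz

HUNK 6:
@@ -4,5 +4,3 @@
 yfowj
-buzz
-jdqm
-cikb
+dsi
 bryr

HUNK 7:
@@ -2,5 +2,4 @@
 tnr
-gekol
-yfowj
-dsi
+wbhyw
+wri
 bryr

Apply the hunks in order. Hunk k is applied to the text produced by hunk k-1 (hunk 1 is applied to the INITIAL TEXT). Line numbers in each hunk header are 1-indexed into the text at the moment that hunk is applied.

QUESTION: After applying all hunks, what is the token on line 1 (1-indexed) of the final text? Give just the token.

Hunk 1: at line 4 remove [onexl,fbmi] add [fat] -> 8 lines: ywbtr wnnli vemt amhk fat sycnq cikb bryr
Hunk 2: at line 2 remove [amhk,fat] add [dsru] -> 7 lines: ywbtr wnnli vemt dsru sycnq cikb bryr
Hunk 3: at line 1 remove [vemt,dsru,sycnq] add [ngkx,buzz,jdqm] -> 7 lines: ywbtr wnnli ngkx buzz jdqm cikb bryr
Hunk 4: at line 1 remove [wnnli,ngkx] add [itxu,husm,kpju] -> 8 lines: ywbtr itxu husm kpju buzz jdqm cikb bryr
Hunk 5: at line 1 remove [itxu,husm,kpju] add [tnr,gekol,yfowj] -> 8 lines: ywbtr tnr gekol yfowj buzz jdqm cikb bryr
Hunk 6: at line 4 remove [buzz,jdqm,cikb] add [dsi] -> 6 lines: ywbtr tnr gekol yfowj dsi bryr
Hunk 7: at line 2 remove [gekol,yfowj,dsi] add [wbhyw,wri] -> 5 lines: ywbtr tnr wbhyw wri bryr
Final line 1: ywbtr

Answer: ywbtr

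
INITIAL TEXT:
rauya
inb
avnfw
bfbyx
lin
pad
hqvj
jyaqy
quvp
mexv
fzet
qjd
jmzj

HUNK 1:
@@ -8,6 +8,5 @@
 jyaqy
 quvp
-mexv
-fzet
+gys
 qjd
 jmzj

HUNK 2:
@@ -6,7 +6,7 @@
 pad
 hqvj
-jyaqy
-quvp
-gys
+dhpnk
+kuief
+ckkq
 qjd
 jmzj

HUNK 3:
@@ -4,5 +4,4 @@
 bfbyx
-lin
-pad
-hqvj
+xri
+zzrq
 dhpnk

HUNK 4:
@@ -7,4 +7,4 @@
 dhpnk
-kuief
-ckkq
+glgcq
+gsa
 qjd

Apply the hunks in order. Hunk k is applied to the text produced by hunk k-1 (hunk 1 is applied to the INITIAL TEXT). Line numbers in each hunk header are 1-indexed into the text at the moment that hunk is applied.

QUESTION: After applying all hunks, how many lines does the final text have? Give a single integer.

Answer: 11

Derivation:
Hunk 1: at line 8 remove [mexv,fzet] add [gys] -> 12 lines: rauya inb avnfw bfbyx lin pad hqvj jyaqy quvp gys qjd jmzj
Hunk 2: at line 6 remove [jyaqy,quvp,gys] add [dhpnk,kuief,ckkq] -> 12 lines: rauya inb avnfw bfbyx lin pad hqvj dhpnk kuief ckkq qjd jmzj
Hunk 3: at line 4 remove [lin,pad,hqvj] add [xri,zzrq] -> 11 lines: rauya inb avnfw bfbyx xri zzrq dhpnk kuief ckkq qjd jmzj
Hunk 4: at line 7 remove [kuief,ckkq] add [glgcq,gsa] -> 11 lines: rauya inb avnfw bfbyx xri zzrq dhpnk glgcq gsa qjd jmzj
Final line count: 11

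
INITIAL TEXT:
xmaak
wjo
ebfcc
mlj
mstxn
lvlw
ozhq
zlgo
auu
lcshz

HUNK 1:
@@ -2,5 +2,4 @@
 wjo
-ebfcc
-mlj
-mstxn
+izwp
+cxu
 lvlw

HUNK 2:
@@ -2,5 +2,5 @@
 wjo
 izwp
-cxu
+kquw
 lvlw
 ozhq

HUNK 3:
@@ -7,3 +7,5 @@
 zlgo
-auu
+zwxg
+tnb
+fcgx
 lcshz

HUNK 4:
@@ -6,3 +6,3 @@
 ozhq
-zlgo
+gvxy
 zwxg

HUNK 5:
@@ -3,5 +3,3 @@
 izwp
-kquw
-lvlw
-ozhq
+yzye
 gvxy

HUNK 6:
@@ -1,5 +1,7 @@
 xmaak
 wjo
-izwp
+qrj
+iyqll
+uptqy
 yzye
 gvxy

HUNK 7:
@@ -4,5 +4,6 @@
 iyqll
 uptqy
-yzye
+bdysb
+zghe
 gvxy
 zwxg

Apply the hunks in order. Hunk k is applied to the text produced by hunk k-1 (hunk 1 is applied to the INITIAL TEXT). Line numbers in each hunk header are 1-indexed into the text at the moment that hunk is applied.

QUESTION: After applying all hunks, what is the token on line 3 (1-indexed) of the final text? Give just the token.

Answer: qrj

Derivation:
Hunk 1: at line 2 remove [ebfcc,mlj,mstxn] add [izwp,cxu] -> 9 lines: xmaak wjo izwp cxu lvlw ozhq zlgo auu lcshz
Hunk 2: at line 2 remove [cxu] add [kquw] -> 9 lines: xmaak wjo izwp kquw lvlw ozhq zlgo auu lcshz
Hunk 3: at line 7 remove [auu] add [zwxg,tnb,fcgx] -> 11 lines: xmaak wjo izwp kquw lvlw ozhq zlgo zwxg tnb fcgx lcshz
Hunk 4: at line 6 remove [zlgo] add [gvxy] -> 11 lines: xmaak wjo izwp kquw lvlw ozhq gvxy zwxg tnb fcgx lcshz
Hunk 5: at line 3 remove [kquw,lvlw,ozhq] add [yzye] -> 9 lines: xmaak wjo izwp yzye gvxy zwxg tnb fcgx lcshz
Hunk 6: at line 1 remove [izwp] add [qrj,iyqll,uptqy] -> 11 lines: xmaak wjo qrj iyqll uptqy yzye gvxy zwxg tnb fcgx lcshz
Hunk 7: at line 4 remove [yzye] add [bdysb,zghe] -> 12 lines: xmaak wjo qrj iyqll uptqy bdysb zghe gvxy zwxg tnb fcgx lcshz
Final line 3: qrj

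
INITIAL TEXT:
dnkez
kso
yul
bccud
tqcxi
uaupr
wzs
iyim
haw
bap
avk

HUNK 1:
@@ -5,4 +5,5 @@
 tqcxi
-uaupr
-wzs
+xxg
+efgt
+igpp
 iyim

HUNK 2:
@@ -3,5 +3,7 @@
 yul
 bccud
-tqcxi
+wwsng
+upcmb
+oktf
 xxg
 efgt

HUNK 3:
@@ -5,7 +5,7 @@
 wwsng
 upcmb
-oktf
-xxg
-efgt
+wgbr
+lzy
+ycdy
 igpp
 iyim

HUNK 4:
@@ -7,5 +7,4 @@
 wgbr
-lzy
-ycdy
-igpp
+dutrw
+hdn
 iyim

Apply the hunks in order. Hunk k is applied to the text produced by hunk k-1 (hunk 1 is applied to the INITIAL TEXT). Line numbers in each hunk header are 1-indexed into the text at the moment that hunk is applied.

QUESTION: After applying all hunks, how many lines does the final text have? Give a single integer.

Answer: 13

Derivation:
Hunk 1: at line 5 remove [uaupr,wzs] add [xxg,efgt,igpp] -> 12 lines: dnkez kso yul bccud tqcxi xxg efgt igpp iyim haw bap avk
Hunk 2: at line 3 remove [tqcxi] add [wwsng,upcmb,oktf] -> 14 lines: dnkez kso yul bccud wwsng upcmb oktf xxg efgt igpp iyim haw bap avk
Hunk 3: at line 5 remove [oktf,xxg,efgt] add [wgbr,lzy,ycdy] -> 14 lines: dnkez kso yul bccud wwsng upcmb wgbr lzy ycdy igpp iyim haw bap avk
Hunk 4: at line 7 remove [lzy,ycdy,igpp] add [dutrw,hdn] -> 13 lines: dnkez kso yul bccud wwsng upcmb wgbr dutrw hdn iyim haw bap avk
Final line count: 13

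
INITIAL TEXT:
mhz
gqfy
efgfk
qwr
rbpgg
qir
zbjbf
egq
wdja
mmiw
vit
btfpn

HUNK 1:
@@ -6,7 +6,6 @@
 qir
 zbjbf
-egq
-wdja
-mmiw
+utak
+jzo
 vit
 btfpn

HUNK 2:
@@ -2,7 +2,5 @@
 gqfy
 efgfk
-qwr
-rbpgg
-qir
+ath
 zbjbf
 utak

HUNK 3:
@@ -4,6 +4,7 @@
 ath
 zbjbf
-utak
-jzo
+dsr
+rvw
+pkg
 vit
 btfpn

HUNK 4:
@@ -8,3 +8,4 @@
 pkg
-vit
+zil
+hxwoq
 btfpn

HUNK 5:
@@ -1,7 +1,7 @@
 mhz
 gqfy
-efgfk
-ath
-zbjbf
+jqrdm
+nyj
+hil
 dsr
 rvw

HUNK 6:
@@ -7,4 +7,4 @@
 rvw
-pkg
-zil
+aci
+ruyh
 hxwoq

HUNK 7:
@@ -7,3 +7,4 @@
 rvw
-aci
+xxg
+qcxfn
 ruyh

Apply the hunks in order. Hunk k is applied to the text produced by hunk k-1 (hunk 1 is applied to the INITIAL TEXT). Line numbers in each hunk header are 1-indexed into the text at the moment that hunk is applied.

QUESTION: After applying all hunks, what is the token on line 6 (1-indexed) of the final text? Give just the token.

Answer: dsr

Derivation:
Hunk 1: at line 6 remove [egq,wdja,mmiw] add [utak,jzo] -> 11 lines: mhz gqfy efgfk qwr rbpgg qir zbjbf utak jzo vit btfpn
Hunk 2: at line 2 remove [qwr,rbpgg,qir] add [ath] -> 9 lines: mhz gqfy efgfk ath zbjbf utak jzo vit btfpn
Hunk 3: at line 4 remove [utak,jzo] add [dsr,rvw,pkg] -> 10 lines: mhz gqfy efgfk ath zbjbf dsr rvw pkg vit btfpn
Hunk 4: at line 8 remove [vit] add [zil,hxwoq] -> 11 lines: mhz gqfy efgfk ath zbjbf dsr rvw pkg zil hxwoq btfpn
Hunk 5: at line 1 remove [efgfk,ath,zbjbf] add [jqrdm,nyj,hil] -> 11 lines: mhz gqfy jqrdm nyj hil dsr rvw pkg zil hxwoq btfpn
Hunk 6: at line 7 remove [pkg,zil] add [aci,ruyh] -> 11 lines: mhz gqfy jqrdm nyj hil dsr rvw aci ruyh hxwoq btfpn
Hunk 7: at line 7 remove [aci] add [xxg,qcxfn] -> 12 lines: mhz gqfy jqrdm nyj hil dsr rvw xxg qcxfn ruyh hxwoq btfpn
Final line 6: dsr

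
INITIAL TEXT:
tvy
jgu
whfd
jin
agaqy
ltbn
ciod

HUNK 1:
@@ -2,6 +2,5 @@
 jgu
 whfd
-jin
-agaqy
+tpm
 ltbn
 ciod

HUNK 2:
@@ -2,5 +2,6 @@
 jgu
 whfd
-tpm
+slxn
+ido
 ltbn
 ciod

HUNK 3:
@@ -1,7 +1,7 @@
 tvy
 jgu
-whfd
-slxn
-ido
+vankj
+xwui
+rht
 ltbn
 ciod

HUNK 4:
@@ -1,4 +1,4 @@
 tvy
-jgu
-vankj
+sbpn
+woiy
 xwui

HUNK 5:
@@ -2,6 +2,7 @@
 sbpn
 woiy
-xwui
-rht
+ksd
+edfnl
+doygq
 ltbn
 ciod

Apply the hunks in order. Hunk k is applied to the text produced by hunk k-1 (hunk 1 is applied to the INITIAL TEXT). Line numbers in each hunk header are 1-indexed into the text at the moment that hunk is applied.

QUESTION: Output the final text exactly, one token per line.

Answer: tvy
sbpn
woiy
ksd
edfnl
doygq
ltbn
ciod

Derivation:
Hunk 1: at line 2 remove [jin,agaqy] add [tpm] -> 6 lines: tvy jgu whfd tpm ltbn ciod
Hunk 2: at line 2 remove [tpm] add [slxn,ido] -> 7 lines: tvy jgu whfd slxn ido ltbn ciod
Hunk 3: at line 1 remove [whfd,slxn,ido] add [vankj,xwui,rht] -> 7 lines: tvy jgu vankj xwui rht ltbn ciod
Hunk 4: at line 1 remove [jgu,vankj] add [sbpn,woiy] -> 7 lines: tvy sbpn woiy xwui rht ltbn ciod
Hunk 5: at line 2 remove [xwui,rht] add [ksd,edfnl,doygq] -> 8 lines: tvy sbpn woiy ksd edfnl doygq ltbn ciod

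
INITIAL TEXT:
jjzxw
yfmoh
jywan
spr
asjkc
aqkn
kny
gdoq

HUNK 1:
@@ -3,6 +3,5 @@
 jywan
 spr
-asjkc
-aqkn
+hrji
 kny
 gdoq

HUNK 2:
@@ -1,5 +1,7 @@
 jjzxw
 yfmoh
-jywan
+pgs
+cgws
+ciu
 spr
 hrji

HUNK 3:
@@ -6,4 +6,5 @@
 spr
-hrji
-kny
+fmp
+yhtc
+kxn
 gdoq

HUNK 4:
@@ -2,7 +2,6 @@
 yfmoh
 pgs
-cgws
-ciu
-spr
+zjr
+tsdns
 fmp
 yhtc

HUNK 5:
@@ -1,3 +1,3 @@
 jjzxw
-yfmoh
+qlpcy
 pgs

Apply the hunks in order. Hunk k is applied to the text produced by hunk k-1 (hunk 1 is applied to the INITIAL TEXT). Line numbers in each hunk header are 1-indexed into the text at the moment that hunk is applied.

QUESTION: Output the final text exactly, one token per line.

Hunk 1: at line 3 remove [asjkc,aqkn] add [hrji] -> 7 lines: jjzxw yfmoh jywan spr hrji kny gdoq
Hunk 2: at line 1 remove [jywan] add [pgs,cgws,ciu] -> 9 lines: jjzxw yfmoh pgs cgws ciu spr hrji kny gdoq
Hunk 3: at line 6 remove [hrji,kny] add [fmp,yhtc,kxn] -> 10 lines: jjzxw yfmoh pgs cgws ciu spr fmp yhtc kxn gdoq
Hunk 4: at line 2 remove [cgws,ciu,spr] add [zjr,tsdns] -> 9 lines: jjzxw yfmoh pgs zjr tsdns fmp yhtc kxn gdoq
Hunk 5: at line 1 remove [yfmoh] add [qlpcy] -> 9 lines: jjzxw qlpcy pgs zjr tsdns fmp yhtc kxn gdoq

Answer: jjzxw
qlpcy
pgs
zjr
tsdns
fmp
yhtc
kxn
gdoq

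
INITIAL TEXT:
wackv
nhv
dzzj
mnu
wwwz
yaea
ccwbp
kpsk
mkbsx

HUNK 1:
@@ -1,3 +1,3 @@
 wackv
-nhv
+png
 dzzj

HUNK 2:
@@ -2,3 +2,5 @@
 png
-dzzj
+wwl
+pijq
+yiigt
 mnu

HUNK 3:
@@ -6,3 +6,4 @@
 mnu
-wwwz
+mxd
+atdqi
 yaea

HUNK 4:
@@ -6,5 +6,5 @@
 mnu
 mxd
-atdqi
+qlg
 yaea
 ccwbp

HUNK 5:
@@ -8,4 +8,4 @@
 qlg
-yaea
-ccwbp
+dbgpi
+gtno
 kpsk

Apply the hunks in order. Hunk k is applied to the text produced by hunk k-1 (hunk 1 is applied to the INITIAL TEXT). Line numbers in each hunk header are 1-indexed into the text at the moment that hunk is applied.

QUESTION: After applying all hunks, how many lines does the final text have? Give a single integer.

Answer: 12

Derivation:
Hunk 1: at line 1 remove [nhv] add [png] -> 9 lines: wackv png dzzj mnu wwwz yaea ccwbp kpsk mkbsx
Hunk 2: at line 2 remove [dzzj] add [wwl,pijq,yiigt] -> 11 lines: wackv png wwl pijq yiigt mnu wwwz yaea ccwbp kpsk mkbsx
Hunk 3: at line 6 remove [wwwz] add [mxd,atdqi] -> 12 lines: wackv png wwl pijq yiigt mnu mxd atdqi yaea ccwbp kpsk mkbsx
Hunk 4: at line 6 remove [atdqi] add [qlg] -> 12 lines: wackv png wwl pijq yiigt mnu mxd qlg yaea ccwbp kpsk mkbsx
Hunk 5: at line 8 remove [yaea,ccwbp] add [dbgpi,gtno] -> 12 lines: wackv png wwl pijq yiigt mnu mxd qlg dbgpi gtno kpsk mkbsx
Final line count: 12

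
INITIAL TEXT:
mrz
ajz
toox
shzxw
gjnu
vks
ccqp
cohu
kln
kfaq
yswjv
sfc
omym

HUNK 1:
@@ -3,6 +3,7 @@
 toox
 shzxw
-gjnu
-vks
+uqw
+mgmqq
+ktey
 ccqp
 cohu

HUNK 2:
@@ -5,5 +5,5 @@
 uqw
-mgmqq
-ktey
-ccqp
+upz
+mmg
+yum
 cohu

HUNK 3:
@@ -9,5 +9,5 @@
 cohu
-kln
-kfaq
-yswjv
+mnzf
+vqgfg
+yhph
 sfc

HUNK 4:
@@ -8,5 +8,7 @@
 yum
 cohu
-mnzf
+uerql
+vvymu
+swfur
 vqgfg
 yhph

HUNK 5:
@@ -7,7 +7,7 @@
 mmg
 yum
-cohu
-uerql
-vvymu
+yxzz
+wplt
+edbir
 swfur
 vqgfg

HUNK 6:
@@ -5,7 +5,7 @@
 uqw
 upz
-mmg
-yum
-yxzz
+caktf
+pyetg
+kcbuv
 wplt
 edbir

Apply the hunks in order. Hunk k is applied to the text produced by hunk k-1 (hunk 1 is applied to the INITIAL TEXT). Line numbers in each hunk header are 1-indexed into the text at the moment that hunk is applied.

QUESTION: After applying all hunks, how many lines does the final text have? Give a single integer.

Answer: 16

Derivation:
Hunk 1: at line 3 remove [gjnu,vks] add [uqw,mgmqq,ktey] -> 14 lines: mrz ajz toox shzxw uqw mgmqq ktey ccqp cohu kln kfaq yswjv sfc omym
Hunk 2: at line 5 remove [mgmqq,ktey,ccqp] add [upz,mmg,yum] -> 14 lines: mrz ajz toox shzxw uqw upz mmg yum cohu kln kfaq yswjv sfc omym
Hunk 3: at line 9 remove [kln,kfaq,yswjv] add [mnzf,vqgfg,yhph] -> 14 lines: mrz ajz toox shzxw uqw upz mmg yum cohu mnzf vqgfg yhph sfc omym
Hunk 4: at line 8 remove [mnzf] add [uerql,vvymu,swfur] -> 16 lines: mrz ajz toox shzxw uqw upz mmg yum cohu uerql vvymu swfur vqgfg yhph sfc omym
Hunk 5: at line 7 remove [cohu,uerql,vvymu] add [yxzz,wplt,edbir] -> 16 lines: mrz ajz toox shzxw uqw upz mmg yum yxzz wplt edbir swfur vqgfg yhph sfc omym
Hunk 6: at line 5 remove [mmg,yum,yxzz] add [caktf,pyetg,kcbuv] -> 16 lines: mrz ajz toox shzxw uqw upz caktf pyetg kcbuv wplt edbir swfur vqgfg yhph sfc omym
Final line count: 16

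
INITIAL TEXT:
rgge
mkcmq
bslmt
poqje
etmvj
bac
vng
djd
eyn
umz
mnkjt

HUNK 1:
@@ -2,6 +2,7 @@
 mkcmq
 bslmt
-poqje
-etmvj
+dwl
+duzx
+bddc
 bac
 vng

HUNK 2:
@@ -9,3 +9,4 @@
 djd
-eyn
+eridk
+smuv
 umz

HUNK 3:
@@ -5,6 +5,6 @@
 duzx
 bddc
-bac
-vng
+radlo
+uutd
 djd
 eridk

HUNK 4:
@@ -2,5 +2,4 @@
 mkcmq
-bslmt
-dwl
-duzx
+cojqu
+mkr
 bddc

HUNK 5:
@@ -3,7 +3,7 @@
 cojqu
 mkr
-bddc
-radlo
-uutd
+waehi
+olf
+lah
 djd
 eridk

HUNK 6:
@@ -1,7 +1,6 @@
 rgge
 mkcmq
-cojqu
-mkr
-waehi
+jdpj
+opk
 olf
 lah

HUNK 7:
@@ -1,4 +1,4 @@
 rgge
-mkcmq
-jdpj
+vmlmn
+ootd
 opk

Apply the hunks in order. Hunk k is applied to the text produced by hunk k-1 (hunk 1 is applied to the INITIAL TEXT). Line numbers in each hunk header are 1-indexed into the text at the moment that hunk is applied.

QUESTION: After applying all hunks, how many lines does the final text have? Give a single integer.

Hunk 1: at line 2 remove [poqje,etmvj] add [dwl,duzx,bddc] -> 12 lines: rgge mkcmq bslmt dwl duzx bddc bac vng djd eyn umz mnkjt
Hunk 2: at line 9 remove [eyn] add [eridk,smuv] -> 13 lines: rgge mkcmq bslmt dwl duzx bddc bac vng djd eridk smuv umz mnkjt
Hunk 3: at line 5 remove [bac,vng] add [radlo,uutd] -> 13 lines: rgge mkcmq bslmt dwl duzx bddc radlo uutd djd eridk smuv umz mnkjt
Hunk 4: at line 2 remove [bslmt,dwl,duzx] add [cojqu,mkr] -> 12 lines: rgge mkcmq cojqu mkr bddc radlo uutd djd eridk smuv umz mnkjt
Hunk 5: at line 3 remove [bddc,radlo,uutd] add [waehi,olf,lah] -> 12 lines: rgge mkcmq cojqu mkr waehi olf lah djd eridk smuv umz mnkjt
Hunk 6: at line 1 remove [cojqu,mkr,waehi] add [jdpj,opk] -> 11 lines: rgge mkcmq jdpj opk olf lah djd eridk smuv umz mnkjt
Hunk 7: at line 1 remove [mkcmq,jdpj] add [vmlmn,ootd] -> 11 lines: rgge vmlmn ootd opk olf lah djd eridk smuv umz mnkjt
Final line count: 11

Answer: 11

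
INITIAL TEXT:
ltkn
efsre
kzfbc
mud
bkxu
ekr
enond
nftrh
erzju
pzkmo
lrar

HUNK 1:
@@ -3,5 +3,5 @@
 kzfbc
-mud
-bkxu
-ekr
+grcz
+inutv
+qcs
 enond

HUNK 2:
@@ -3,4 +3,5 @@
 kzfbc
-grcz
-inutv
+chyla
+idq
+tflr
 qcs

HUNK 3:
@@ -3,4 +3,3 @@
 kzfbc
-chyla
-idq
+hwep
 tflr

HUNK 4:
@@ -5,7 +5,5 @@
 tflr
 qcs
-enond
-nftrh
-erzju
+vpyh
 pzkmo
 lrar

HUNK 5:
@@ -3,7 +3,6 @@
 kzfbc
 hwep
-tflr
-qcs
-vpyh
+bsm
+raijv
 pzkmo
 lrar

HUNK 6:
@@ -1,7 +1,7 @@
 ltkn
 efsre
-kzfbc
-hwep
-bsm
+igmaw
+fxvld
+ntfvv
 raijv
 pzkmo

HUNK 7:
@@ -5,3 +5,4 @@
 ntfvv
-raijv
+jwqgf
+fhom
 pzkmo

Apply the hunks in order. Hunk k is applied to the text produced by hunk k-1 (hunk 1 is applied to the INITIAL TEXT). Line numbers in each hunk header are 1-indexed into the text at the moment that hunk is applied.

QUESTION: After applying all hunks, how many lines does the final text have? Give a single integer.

Answer: 9

Derivation:
Hunk 1: at line 3 remove [mud,bkxu,ekr] add [grcz,inutv,qcs] -> 11 lines: ltkn efsre kzfbc grcz inutv qcs enond nftrh erzju pzkmo lrar
Hunk 2: at line 3 remove [grcz,inutv] add [chyla,idq,tflr] -> 12 lines: ltkn efsre kzfbc chyla idq tflr qcs enond nftrh erzju pzkmo lrar
Hunk 3: at line 3 remove [chyla,idq] add [hwep] -> 11 lines: ltkn efsre kzfbc hwep tflr qcs enond nftrh erzju pzkmo lrar
Hunk 4: at line 5 remove [enond,nftrh,erzju] add [vpyh] -> 9 lines: ltkn efsre kzfbc hwep tflr qcs vpyh pzkmo lrar
Hunk 5: at line 3 remove [tflr,qcs,vpyh] add [bsm,raijv] -> 8 lines: ltkn efsre kzfbc hwep bsm raijv pzkmo lrar
Hunk 6: at line 1 remove [kzfbc,hwep,bsm] add [igmaw,fxvld,ntfvv] -> 8 lines: ltkn efsre igmaw fxvld ntfvv raijv pzkmo lrar
Hunk 7: at line 5 remove [raijv] add [jwqgf,fhom] -> 9 lines: ltkn efsre igmaw fxvld ntfvv jwqgf fhom pzkmo lrar
Final line count: 9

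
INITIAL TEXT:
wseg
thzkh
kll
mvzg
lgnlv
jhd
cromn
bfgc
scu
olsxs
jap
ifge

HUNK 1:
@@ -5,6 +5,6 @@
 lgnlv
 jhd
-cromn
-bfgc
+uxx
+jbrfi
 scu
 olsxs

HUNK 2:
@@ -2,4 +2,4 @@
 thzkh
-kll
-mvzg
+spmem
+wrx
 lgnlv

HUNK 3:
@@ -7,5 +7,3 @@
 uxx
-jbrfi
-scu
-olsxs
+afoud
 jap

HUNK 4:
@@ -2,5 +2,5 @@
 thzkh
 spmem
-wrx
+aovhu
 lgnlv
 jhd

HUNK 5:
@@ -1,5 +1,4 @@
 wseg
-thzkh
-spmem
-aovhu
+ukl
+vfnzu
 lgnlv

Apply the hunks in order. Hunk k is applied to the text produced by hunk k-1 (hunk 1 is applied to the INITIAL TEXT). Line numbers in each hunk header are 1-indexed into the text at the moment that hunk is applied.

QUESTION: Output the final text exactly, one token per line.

Answer: wseg
ukl
vfnzu
lgnlv
jhd
uxx
afoud
jap
ifge

Derivation:
Hunk 1: at line 5 remove [cromn,bfgc] add [uxx,jbrfi] -> 12 lines: wseg thzkh kll mvzg lgnlv jhd uxx jbrfi scu olsxs jap ifge
Hunk 2: at line 2 remove [kll,mvzg] add [spmem,wrx] -> 12 lines: wseg thzkh spmem wrx lgnlv jhd uxx jbrfi scu olsxs jap ifge
Hunk 3: at line 7 remove [jbrfi,scu,olsxs] add [afoud] -> 10 lines: wseg thzkh spmem wrx lgnlv jhd uxx afoud jap ifge
Hunk 4: at line 2 remove [wrx] add [aovhu] -> 10 lines: wseg thzkh spmem aovhu lgnlv jhd uxx afoud jap ifge
Hunk 5: at line 1 remove [thzkh,spmem,aovhu] add [ukl,vfnzu] -> 9 lines: wseg ukl vfnzu lgnlv jhd uxx afoud jap ifge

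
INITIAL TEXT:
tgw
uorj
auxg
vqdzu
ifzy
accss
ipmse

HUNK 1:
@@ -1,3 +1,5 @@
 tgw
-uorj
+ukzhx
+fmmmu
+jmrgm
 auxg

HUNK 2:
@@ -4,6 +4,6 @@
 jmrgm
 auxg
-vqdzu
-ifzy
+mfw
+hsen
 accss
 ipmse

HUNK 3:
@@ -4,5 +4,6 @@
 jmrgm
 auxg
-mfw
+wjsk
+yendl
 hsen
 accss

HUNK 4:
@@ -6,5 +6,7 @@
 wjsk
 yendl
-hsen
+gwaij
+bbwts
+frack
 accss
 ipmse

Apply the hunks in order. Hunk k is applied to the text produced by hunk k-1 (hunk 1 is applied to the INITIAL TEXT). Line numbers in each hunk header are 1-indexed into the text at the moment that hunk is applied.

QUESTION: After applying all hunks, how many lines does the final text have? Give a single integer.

Answer: 12

Derivation:
Hunk 1: at line 1 remove [uorj] add [ukzhx,fmmmu,jmrgm] -> 9 lines: tgw ukzhx fmmmu jmrgm auxg vqdzu ifzy accss ipmse
Hunk 2: at line 4 remove [vqdzu,ifzy] add [mfw,hsen] -> 9 lines: tgw ukzhx fmmmu jmrgm auxg mfw hsen accss ipmse
Hunk 3: at line 4 remove [mfw] add [wjsk,yendl] -> 10 lines: tgw ukzhx fmmmu jmrgm auxg wjsk yendl hsen accss ipmse
Hunk 4: at line 6 remove [hsen] add [gwaij,bbwts,frack] -> 12 lines: tgw ukzhx fmmmu jmrgm auxg wjsk yendl gwaij bbwts frack accss ipmse
Final line count: 12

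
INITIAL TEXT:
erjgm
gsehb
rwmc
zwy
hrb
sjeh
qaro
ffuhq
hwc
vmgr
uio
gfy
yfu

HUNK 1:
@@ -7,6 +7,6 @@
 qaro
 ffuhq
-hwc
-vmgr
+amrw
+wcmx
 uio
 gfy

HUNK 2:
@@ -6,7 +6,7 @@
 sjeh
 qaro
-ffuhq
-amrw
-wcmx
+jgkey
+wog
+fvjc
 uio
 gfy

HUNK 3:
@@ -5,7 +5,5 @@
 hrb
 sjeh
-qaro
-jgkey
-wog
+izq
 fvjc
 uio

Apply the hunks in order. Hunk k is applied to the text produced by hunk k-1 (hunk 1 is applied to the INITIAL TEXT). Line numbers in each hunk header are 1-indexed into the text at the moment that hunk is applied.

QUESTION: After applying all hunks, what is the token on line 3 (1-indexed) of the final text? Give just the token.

Hunk 1: at line 7 remove [hwc,vmgr] add [amrw,wcmx] -> 13 lines: erjgm gsehb rwmc zwy hrb sjeh qaro ffuhq amrw wcmx uio gfy yfu
Hunk 2: at line 6 remove [ffuhq,amrw,wcmx] add [jgkey,wog,fvjc] -> 13 lines: erjgm gsehb rwmc zwy hrb sjeh qaro jgkey wog fvjc uio gfy yfu
Hunk 3: at line 5 remove [qaro,jgkey,wog] add [izq] -> 11 lines: erjgm gsehb rwmc zwy hrb sjeh izq fvjc uio gfy yfu
Final line 3: rwmc

Answer: rwmc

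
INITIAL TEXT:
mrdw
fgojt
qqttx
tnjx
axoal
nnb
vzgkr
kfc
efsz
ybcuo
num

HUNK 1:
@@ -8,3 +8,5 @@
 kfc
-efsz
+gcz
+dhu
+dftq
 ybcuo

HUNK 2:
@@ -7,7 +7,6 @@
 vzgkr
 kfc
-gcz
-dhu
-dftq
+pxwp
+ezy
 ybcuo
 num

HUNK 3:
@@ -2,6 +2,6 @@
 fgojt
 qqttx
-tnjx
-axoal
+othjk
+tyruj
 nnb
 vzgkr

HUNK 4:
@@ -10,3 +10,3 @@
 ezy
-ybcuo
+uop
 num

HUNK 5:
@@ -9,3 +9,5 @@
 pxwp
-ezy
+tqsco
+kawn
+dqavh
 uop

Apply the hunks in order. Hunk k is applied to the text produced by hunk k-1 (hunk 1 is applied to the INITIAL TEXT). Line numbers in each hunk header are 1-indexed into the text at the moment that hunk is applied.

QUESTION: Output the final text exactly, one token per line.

Answer: mrdw
fgojt
qqttx
othjk
tyruj
nnb
vzgkr
kfc
pxwp
tqsco
kawn
dqavh
uop
num

Derivation:
Hunk 1: at line 8 remove [efsz] add [gcz,dhu,dftq] -> 13 lines: mrdw fgojt qqttx tnjx axoal nnb vzgkr kfc gcz dhu dftq ybcuo num
Hunk 2: at line 7 remove [gcz,dhu,dftq] add [pxwp,ezy] -> 12 lines: mrdw fgojt qqttx tnjx axoal nnb vzgkr kfc pxwp ezy ybcuo num
Hunk 3: at line 2 remove [tnjx,axoal] add [othjk,tyruj] -> 12 lines: mrdw fgojt qqttx othjk tyruj nnb vzgkr kfc pxwp ezy ybcuo num
Hunk 4: at line 10 remove [ybcuo] add [uop] -> 12 lines: mrdw fgojt qqttx othjk tyruj nnb vzgkr kfc pxwp ezy uop num
Hunk 5: at line 9 remove [ezy] add [tqsco,kawn,dqavh] -> 14 lines: mrdw fgojt qqttx othjk tyruj nnb vzgkr kfc pxwp tqsco kawn dqavh uop num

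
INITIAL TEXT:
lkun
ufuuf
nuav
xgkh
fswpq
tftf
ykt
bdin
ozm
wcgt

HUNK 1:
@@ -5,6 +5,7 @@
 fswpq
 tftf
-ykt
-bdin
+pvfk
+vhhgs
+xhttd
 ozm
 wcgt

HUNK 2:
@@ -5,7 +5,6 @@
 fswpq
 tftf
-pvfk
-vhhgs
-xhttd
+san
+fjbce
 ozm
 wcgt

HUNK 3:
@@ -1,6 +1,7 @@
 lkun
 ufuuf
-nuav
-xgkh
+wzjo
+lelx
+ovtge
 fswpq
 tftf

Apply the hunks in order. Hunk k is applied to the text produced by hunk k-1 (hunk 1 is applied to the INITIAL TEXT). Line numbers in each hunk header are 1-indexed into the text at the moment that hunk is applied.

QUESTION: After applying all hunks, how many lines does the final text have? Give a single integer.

Answer: 11

Derivation:
Hunk 1: at line 5 remove [ykt,bdin] add [pvfk,vhhgs,xhttd] -> 11 lines: lkun ufuuf nuav xgkh fswpq tftf pvfk vhhgs xhttd ozm wcgt
Hunk 2: at line 5 remove [pvfk,vhhgs,xhttd] add [san,fjbce] -> 10 lines: lkun ufuuf nuav xgkh fswpq tftf san fjbce ozm wcgt
Hunk 3: at line 1 remove [nuav,xgkh] add [wzjo,lelx,ovtge] -> 11 lines: lkun ufuuf wzjo lelx ovtge fswpq tftf san fjbce ozm wcgt
Final line count: 11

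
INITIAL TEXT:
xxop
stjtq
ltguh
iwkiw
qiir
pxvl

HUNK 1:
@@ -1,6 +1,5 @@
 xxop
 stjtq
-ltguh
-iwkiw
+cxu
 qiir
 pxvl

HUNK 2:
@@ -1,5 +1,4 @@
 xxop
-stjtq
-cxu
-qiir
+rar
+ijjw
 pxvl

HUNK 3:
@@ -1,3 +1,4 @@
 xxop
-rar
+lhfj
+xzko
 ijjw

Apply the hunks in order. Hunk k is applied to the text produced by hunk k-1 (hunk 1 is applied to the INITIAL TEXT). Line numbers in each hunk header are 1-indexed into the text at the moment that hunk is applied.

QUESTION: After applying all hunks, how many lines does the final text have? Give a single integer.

Answer: 5

Derivation:
Hunk 1: at line 1 remove [ltguh,iwkiw] add [cxu] -> 5 lines: xxop stjtq cxu qiir pxvl
Hunk 2: at line 1 remove [stjtq,cxu,qiir] add [rar,ijjw] -> 4 lines: xxop rar ijjw pxvl
Hunk 3: at line 1 remove [rar] add [lhfj,xzko] -> 5 lines: xxop lhfj xzko ijjw pxvl
Final line count: 5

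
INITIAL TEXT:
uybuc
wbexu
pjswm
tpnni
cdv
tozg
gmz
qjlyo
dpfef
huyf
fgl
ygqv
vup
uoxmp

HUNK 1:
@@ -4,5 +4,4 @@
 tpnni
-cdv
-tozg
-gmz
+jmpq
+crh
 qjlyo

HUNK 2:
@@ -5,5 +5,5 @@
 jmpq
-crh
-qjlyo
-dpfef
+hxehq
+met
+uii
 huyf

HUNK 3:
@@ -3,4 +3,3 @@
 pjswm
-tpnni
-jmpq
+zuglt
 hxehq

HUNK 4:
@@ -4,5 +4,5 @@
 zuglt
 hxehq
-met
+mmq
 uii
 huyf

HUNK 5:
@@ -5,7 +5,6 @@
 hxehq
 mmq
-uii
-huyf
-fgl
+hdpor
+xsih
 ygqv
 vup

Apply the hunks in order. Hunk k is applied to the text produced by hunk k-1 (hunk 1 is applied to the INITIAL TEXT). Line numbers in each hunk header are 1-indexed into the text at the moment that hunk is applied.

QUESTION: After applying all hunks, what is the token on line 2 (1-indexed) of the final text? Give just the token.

Answer: wbexu

Derivation:
Hunk 1: at line 4 remove [cdv,tozg,gmz] add [jmpq,crh] -> 13 lines: uybuc wbexu pjswm tpnni jmpq crh qjlyo dpfef huyf fgl ygqv vup uoxmp
Hunk 2: at line 5 remove [crh,qjlyo,dpfef] add [hxehq,met,uii] -> 13 lines: uybuc wbexu pjswm tpnni jmpq hxehq met uii huyf fgl ygqv vup uoxmp
Hunk 3: at line 3 remove [tpnni,jmpq] add [zuglt] -> 12 lines: uybuc wbexu pjswm zuglt hxehq met uii huyf fgl ygqv vup uoxmp
Hunk 4: at line 4 remove [met] add [mmq] -> 12 lines: uybuc wbexu pjswm zuglt hxehq mmq uii huyf fgl ygqv vup uoxmp
Hunk 5: at line 5 remove [uii,huyf,fgl] add [hdpor,xsih] -> 11 lines: uybuc wbexu pjswm zuglt hxehq mmq hdpor xsih ygqv vup uoxmp
Final line 2: wbexu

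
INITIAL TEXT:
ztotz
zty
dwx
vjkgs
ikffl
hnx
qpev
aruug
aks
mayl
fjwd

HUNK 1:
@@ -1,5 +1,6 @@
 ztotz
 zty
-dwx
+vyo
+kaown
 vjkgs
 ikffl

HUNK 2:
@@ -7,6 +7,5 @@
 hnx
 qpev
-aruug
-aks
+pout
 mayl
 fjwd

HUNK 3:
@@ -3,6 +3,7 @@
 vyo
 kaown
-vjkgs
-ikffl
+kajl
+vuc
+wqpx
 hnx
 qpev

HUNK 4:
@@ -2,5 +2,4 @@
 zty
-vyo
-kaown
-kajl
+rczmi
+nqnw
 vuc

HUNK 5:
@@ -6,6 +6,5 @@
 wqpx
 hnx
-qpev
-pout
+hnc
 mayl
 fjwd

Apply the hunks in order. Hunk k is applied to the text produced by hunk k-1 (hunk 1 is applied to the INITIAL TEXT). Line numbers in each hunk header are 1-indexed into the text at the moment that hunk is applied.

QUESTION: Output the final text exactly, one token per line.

Answer: ztotz
zty
rczmi
nqnw
vuc
wqpx
hnx
hnc
mayl
fjwd

Derivation:
Hunk 1: at line 1 remove [dwx] add [vyo,kaown] -> 12 lines: ztotz zty vyo kaown vjkgs ikffl hnx qpev aruug aks mayl fjwd
Hunk 2: at line 7 remove [aruug,aks] add [pout] -> 11 lines: ztotz zty vyo kaown vjkgs ikffl hnx qpev pout mayl fjwd
Hunk 3: at line 3 remove [vjkgs,ikffl] add [kajl,vuc,wqpx] -> 12 lines: ztotz zty vyo kaown kajl vuc wqpx hnx qpev pout mayl fjwd
Hunk 4: at line 2 remove [vyo,kaown,kajl] add [rczmi,nqnw] -> 11 lines: ztotz zty rczmi nqnw vuc wqpx hnx qpev pout mayl fjwd
Hunk 5: at line 6 remove [qpev,pout] add [hnc] -> 10 lines: ztotz zty rczmi nqnw vuc wqpx hnx hnc mayl fjwd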